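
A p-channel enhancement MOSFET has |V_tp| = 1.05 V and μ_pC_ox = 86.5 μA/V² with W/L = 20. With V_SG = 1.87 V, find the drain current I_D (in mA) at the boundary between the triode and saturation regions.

I_D = 0.582 mA

At the boundary V_SD = V_ov = V_SG − |V_tp| = 1.87 − 1.05 = 0.82 V.
k_p = μ_pC_ox · (W/L) = 1.73 mA/V².
I_D = ½ k_p V_ov² = 0.5 × 1.73 × 0.82² = 0.582 mA.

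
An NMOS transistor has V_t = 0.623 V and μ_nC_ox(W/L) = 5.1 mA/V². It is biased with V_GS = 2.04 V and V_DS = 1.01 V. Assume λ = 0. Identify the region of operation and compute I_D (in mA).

V_ov = V_GS − V_t = 2.04 − 0.623 = 1.42 V.
Since V_DS = 1.01 V < V_ov = 1.42 V, the device is in the triode region.
I_D = k_n [V_ov · V_DS − ½ V_DS²] = 5.1 × [1.42 × 1.01 − 0.5 × 1.01²] = 4.7 mA.

Triode; I_D = 4.70 mA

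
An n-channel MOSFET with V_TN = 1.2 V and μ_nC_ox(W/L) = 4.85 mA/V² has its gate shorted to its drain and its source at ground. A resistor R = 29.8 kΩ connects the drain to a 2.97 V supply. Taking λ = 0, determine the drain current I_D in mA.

With gate tied to drain, V_GS = V_DS ≥ V_GS − V_TN, so the device is in saturation.
KCL at the drain: ½ k_n (V_GS − V_TN)² = (V_DD − V_GS)/R.
Let x = V_GS − 1.2. Then 72.3 x² + x − 1.77 = 0, giving x = 0.15 V (positive root), so V_GS = 1.35 V.
I_D = (V_DD − V_GS)/R = (2.97 − 1.35) / 29.8 = 0.0544 mA.

I_D = 0.0544 mA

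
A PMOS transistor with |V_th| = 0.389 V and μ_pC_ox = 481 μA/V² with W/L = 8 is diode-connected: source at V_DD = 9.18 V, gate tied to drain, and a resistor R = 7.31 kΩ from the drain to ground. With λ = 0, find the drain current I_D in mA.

With gate tied to drain, V_SG = V_SD ≥ V_SG − |V_th|, so the device is in saturation.
k_p = μ_pC_ox · (W/L) = 3.848 mA/V².
KCL at the drain: ½ k_p (V_SG − |V_th|)² = (V_DD − V_SG)/R.
Let x = V_SG − 0.389. Then 14.1 x² + x − 8.791 = 0, giving x = 0.756 V (positive root), so V_SG = 1.14 V.
I_D = (V_DD − V_SG)/R = (9.18 − 1.14) / 7.31 = 1.1 mA.

I_D = 1.10 mA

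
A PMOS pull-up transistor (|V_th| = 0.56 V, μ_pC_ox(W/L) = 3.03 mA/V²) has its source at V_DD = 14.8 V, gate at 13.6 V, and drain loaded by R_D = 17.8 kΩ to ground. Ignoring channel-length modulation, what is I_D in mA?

V_SG = V_DD − V_G = 14.8 − 13.6 = 1.2 V, so V_ov = 1.2 − 0.56 = 0.64 V.
Assume saturation: I_D = ½ k_p V_ov² = 0.5 × 3.03 × 0.64² = 0.621 mA, giving V_SD = V_DD − I_D R_D = 14.8 − 0.621 × 17.8 = 3.75 V.
V_SD = 3.75 V ≥ V_ov = 0.64 V, confirming saturation.

I_D = 0.621 mA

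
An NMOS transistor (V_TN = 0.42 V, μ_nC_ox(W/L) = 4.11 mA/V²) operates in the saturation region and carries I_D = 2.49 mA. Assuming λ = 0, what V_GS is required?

In saturation I_D = ½ k_n (V_GS − V_TN)², so V_GS − V_TN = √(2 I_D / k_n) = √(2 × 2.49 / 4.11) = 1.1 V.
V_GS = 0.42 + 1.1 = 1.52 V.

V_GS = 1.52 V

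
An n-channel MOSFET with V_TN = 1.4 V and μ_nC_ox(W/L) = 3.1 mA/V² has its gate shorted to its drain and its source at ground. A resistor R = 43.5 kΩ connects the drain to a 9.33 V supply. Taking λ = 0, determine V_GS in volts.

With gate tied to drain, V_GS = V_DS ≥ V_GS − V_TN, so the device is in saturation.
KCL at the drain: ½ k_n (V_GS − V_TN)² = (V_DD − V_GS)/R.
Let x = V_GS − 1.4. Then 67.4 x² + x − 7.93 = 0, giving x = 0.336 V (positive root), so V_GS = 1.74 V.
I_D = (V_DD − V_GS)/R = (9.33 − 1.74) / 43.5 = 0.175 mA.

V_GS = 1.74 V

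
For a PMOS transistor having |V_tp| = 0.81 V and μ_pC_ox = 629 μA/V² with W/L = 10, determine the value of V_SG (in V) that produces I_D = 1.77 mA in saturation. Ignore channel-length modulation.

V_SG = 1.56 V

k_p = μ_pC_ox · (W/L) = 6.29 mA/V².
In saturation I_D = ½ k_p (V_SG − |V_tp|)², so V_SG − |V_tp| = √(2 I_D / k_p) = √(2 × 1.77 / 6.29) = 0.75 V.
V_SG = 0.81 + 0.75 = 1.56 V.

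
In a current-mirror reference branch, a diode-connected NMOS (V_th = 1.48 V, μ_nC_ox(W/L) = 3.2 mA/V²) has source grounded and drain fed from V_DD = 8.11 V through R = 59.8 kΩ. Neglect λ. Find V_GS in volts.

With gate tied to drain, V_GS = V_DS ≥ V_GS − V_th, so the device is in saturation.
KCL at the drain: ½ k_n (V_GS − V_th)² = (V_DD − V_GS)/R.
Let x = V_GS − 1.48. Then 95.7 x² + x − 6.63 = 0, giving x = 0.258 V (positive root), so V_GS = 1.74 V.
I_D = (V_DD − V_GS)/R = (8.11 − 1.74) / 59.8 = 0.107 mA.

V_GS = 1.74 V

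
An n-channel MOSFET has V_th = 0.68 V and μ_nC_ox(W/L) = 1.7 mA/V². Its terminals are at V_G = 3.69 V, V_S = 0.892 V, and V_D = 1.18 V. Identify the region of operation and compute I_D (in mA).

Triode; I_D = 0.966 mA

V_GS = V_G − V_S = 3.69 − 0.892 = 2.8 V; V_DS = V_D − V_S = 1.18 − 0.892 = 0.288 V.
V_ov = V_GS − V_th = 2.8 − 0.68 = 2.12 V.
Since V_DS = 0.288 V < V_ov = 2.12 V, the device is in the triode region.
I_D = k_n [V_ov · V_DS − ½ V_DS²] = 1.7 × [2.12 × 0.288 − 0.5 × 0.288²] = 0.966 mA.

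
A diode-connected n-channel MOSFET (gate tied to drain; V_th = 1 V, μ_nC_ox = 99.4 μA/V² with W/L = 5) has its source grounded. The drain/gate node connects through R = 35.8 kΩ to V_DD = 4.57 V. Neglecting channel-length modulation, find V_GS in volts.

V_GS = 1.58 V

With gate tied to drain, V_GS = V_DS ≥ V_GS − V_th, so the device is in saturation.
k_n = μ_nC_ox · (W/L) = 0.497 mA/V².
KCL at the drain: ½ k_n (V_GS − V_th)² = (V_DD − V_GS)/R.
Let x = V_GS − 1. Then 8.9 x² + x − 3.57 = 0, giving x = 0.58 V (positive root), so V_GS = 1.58 V.
I_D = (V_DD − V_GS)/R = (4.57 − 1.58) / 35.8 = 0.0835 mA.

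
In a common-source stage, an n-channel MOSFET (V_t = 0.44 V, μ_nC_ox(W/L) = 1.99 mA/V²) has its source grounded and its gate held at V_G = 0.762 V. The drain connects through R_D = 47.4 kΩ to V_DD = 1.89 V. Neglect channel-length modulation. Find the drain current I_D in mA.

I_D = 0.0385 mA

V_GS = V_G = 0.762 V, so V_ov = 0.762 − 0.44 = 0.322 V.
Assume saturation: I_D = ½ k_n V_ov² = 0.5 × 1.99 × 0.322² = 0.103 mA, giving V_DS = V_DD − I_D R_D = 1.89 − 0.103 × 47.4 = -3 V.
But -3 V < V_ov = 0.322 V, so the device is actually in triode.
In triode I_D = k_n[V_ov V_DS − ½ V_DS²] and I_D = (V_DD − V_DS)/R_D. Equating: 47.2 V_DS² − 31.37 V_DS + 1.89 = 0, giving V_DS = 0.067 V (the root below V_ov).
I_D = (1.89 − 0.067) / 47.4 = 0.0385 mA.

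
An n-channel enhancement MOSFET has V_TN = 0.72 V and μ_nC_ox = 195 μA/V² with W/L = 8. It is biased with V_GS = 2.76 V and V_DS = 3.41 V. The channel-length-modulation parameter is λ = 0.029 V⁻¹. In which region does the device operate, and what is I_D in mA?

k_n = μ_nC_ox · (W/L) = 1.56 mA/V².
V_ov = V_GS − V_TN = 2.76 − 0.72 = 2.04 V.
Since V_DS = 3.41 V ≥ V_ov = 2.04 V, the device is in saturation.
I_D = ½ k_n V_ov² (1 + λ V_DS) = 0.5 × 1.56 × 2.04² × (1 + 0.029 × 3.41) = 3.57 mA.

Saturation; I_D = 3.57 mA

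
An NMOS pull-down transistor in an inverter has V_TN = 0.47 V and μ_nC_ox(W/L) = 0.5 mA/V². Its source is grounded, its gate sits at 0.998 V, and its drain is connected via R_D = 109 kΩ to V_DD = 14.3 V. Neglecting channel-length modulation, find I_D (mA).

I_D = 0.0697 mA

V_GS = V_G = 0.998 V, so V_ov = 0.998 − 0.47 = 0.528 V.
Assume saturation: I_D = ½ k_n V_ov² = 0.5 × 0.5 × 0.528² = 0.0697 mA, giving V_DS = V_DD − I_D R_D = 14.3 − 0.0697 × 109 = 6.7 V.
V_DS = 6.7 V ≥ V_ov = 0.528 V, confirming saturation.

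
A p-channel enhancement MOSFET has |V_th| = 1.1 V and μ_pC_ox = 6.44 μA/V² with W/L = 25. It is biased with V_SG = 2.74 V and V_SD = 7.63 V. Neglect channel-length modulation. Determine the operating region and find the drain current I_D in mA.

k_p = μ_pC_ox · (W/L) = 0.161 mA/V².
V_ov = V_SG − |V_th| = 2.74 − 1.1 = 1.64 V.
Since V_SD = 7.63 V ≥ V_ov = 1.64 V, the device is in saturation.
I_D = ½ k_p V_ov² = 0.5 × 0.161 × 1.64² = 0.217 mA.

Saturation; I_D = 0.217 mA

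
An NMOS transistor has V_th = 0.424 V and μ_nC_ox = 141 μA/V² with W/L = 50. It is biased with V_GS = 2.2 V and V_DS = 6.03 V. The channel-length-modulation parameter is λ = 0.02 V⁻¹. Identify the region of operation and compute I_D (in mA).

k_n = μ_nC_ox · (W/L) = 7.05 mA/V².
V_ov = V_GS − V_th = 2.2 − 0.424 = 1.78 V.
Since V_DS = 6.03 V ≥ V_ov = 1.78 V, the device is in saturation.
I_D = ½ k_n V_ov² (1 + λ V_DS) = 0.5 × 7.05 × 1.78² × (1 + 0.02 × 6.03) = 12.5 mA.

Saturation; I_D = 12.5 mA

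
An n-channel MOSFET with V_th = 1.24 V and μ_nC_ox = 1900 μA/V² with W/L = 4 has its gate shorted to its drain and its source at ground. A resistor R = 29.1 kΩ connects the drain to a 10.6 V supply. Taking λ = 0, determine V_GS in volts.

V_GS = 1.53 V

With gate tied to drain, V_GS = V_DS ≥ V_GS − V_th, so the device is in saturation.
k_n = μ_nC_ox · (W/L) = 7.6 mA/V².
KCL at the drain: ½ k_n (V_GS − V_th)² = (V_DD − V_GS)/R.
Let x = V_GS − 1.24. Then 111 x² + x − 9.36 = 0, giving x = 0.286 V (positive root), so V_GS = 1.53 V.
I_D = (V_DD − V_GS)/R = (10.6 − 1.53) / 29.1 = 0.312 mA.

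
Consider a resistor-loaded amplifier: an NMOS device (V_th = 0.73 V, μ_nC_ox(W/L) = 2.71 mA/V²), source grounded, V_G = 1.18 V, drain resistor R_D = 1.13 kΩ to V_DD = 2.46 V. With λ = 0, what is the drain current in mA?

V_GS = V_G = 1.18 V, so V_ov = 1.18 − 0.73 = 0.45 V.
Assume saturation: I_D = ½ k_n V_ov² = 0.5 × 2.71 × 0.45² = 0.274 mA, giving V_DS = V_DD − I_D R_D = 2.46 − 0.274 × 1.13 = 2.15 V.
V_DS = 2.15 V ≥ V_ov = 0.45 V, confirming saturation.

I_D = 0.274 mA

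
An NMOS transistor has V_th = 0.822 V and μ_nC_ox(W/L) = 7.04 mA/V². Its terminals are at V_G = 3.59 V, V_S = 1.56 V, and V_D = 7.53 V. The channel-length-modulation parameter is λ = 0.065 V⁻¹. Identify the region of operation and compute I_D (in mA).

Saturation; I_D = 7.13 mA

V_GS = V_G − V_S = 3.59 − 1.56 = 2.03 V; V_DS = V_D − V_S = 7.53 − 1.56 = 5.97 V.
V_ov = V_GS − V_th = 2.03 − 0.822 = 1.21 V.
Since V_DS = 5.97 V ≥ V_ov = 1.21 V, the device is in saturation.
I_D = ½ k_n V_ov² (1 + λ V_DS) = 0.5 × 7.04 × 1.21² × (1 + 0.065 × 5.97) = 7.13 mA.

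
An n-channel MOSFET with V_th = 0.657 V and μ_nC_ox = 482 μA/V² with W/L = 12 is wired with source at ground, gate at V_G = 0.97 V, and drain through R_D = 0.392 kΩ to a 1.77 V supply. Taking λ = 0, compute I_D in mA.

I_D = 0.283 mA

V_GS = V_G = 0.97 V, so V_ov = 0.97 − 0.657 = 0.313 V.
k_n = μ_nC_ox · (W/L) = 5.784 mA/V².
Assume saturation: I_D = ½ k_n V_ov² = 0.5 × 5.784 × 0.313² = 0.283 mA, giving V_DS = V_DD − I_D R_D = 1.77 − 0.283 × 0.392 = 1.66 V.
V_DS = 1.66 V ≥ V_ov = 0.313 V, confirming saturation.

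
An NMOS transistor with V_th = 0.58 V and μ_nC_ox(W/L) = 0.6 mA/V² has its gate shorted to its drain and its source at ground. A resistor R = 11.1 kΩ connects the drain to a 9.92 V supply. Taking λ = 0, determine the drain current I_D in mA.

I_D = 0.703 mA

With gate tied to drain, V_GS = V_DS ≥ V_GS − V_th, so the device is in saturation.
KCL at the drain: ½ k_n (V_GS − V_th)² = (V_DD − V_GS)/R.
Let x = V_GS − 0.58. Then 3.33 x² + x − 9.34 = 0, giving x = 1.53 V (positive root), so V_GS = 2.11 V.
I_D = (V_DD − V_GS)/R = (9.92 − 2.11) / 11.1 = 0.703 mA.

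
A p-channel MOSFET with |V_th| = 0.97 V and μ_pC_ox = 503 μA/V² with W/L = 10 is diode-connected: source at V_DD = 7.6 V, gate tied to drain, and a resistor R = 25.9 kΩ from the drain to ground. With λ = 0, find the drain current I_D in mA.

I_D = 0.244 mA

With gate tied to drain, V_SG = V_SD ≥ V_SG − |V_th|, so the device is in saturation.
k_p = μ_pC_ox · (W/L) = 5.03 mA/V².
KCL at the drain: ½ k_p (V_SG − |V_th|)² = (V_DD − V_SG)/R.
Let x = V_SG − 0.97. Then 65.1 x² + x − 6.63 = 0, giving x = 0.311 V (positive root), so V_SG = 1.28 V.
I_D = (V_DD − V_SG)/R = (7.6 − 1.28) / 25.9 = 0.244 mA.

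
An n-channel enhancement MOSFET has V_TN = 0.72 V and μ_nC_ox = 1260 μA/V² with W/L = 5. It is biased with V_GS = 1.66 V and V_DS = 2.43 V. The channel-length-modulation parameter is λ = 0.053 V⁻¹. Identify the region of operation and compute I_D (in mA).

k_n = μ_nC_ox · (W/L) = 6.3 mA/V².
V_ov = V_GS − V_TN = 1.66 − 0.72 = 0.94 V.
Since V_DS = 2.43 V ≥ V_ov = 0.94 V, the device is in saturation.
I_D = ½ k_n V_ov² (1 + λ V_DS) = 0.5 × 6.3 × 0.94² × (1 + 0.053 × 2.43) = 3.14 mA.

Saturation; I_D = 3.14 mA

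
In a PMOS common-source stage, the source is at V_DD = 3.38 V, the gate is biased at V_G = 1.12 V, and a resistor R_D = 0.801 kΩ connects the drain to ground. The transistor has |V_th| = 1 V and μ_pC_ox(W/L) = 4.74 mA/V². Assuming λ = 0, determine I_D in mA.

I_D = 3.24 mA

V_SG = V_DD − V_G = 3.38 − 1.12 = 2.26 V, so V_ov = 2.26 − 1 = 1.26 V.
Assume saturation: I_D = ½ k_p V_ov² = 0.5 × 4.74 × 1.26² = 3.76 mA, giving V_SD = V_DD − I_D R_D = 3.38 − 3.76 × 0.801 = 0.366 V.
But 0.366 V < V_ov = 1.26 V, so the device is actually in triode.
In triode I_D = k_p[V_ov V_SD − ½ V_SD²] and I_D = (V_DD − V_SD)/R_D. Equating: 1.9 V_SD² − 5.784 V_SD + 3.38 = 0, giving V_SD = 0.788 V (the root below V_ov).
I_D = (3.38 − 0.788) / 0.801 = 3.24 mA.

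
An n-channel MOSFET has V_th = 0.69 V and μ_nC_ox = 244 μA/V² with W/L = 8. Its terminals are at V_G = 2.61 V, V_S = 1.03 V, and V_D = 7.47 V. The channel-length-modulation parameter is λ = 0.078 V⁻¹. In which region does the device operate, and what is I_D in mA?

Saturation; I_D = 1.16 mA

V_GS = V_G − V_S = 2.61 − 1.03 = 1.58 V; V_DS = V_D − V_S = 7.47 − 1.03 = 6.44 V.
k_n = μ_nC_ox · (W/L) = 1.952 mA/V².
V_ov = V_GS − V_th = 1.58 − 0.69 = 0.89 V.
Since V_DS = 6.44 V ≥ V_ov = 0.89 V, the device is in saturation.
I_D = ½ k_n V_ov² (1 + λ V_DS) = 0.5 × 1.952 × 0.89² × (1 + 0.078 × 6.44) = 1.16 mA.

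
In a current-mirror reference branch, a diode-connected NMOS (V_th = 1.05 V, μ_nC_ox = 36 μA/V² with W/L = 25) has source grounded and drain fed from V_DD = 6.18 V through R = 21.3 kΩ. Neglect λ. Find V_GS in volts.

With gate tied to drain, V_GS = V_DS ≥ V_GS − V_th, so the device is in saturation.
k_n = μ_nC_ox · (W/L) = 0.9 mA/V².
KCL at the drain: ½ k_n (V_GS − V_th)² = (V_DD − V_GS)/R.
Let x = V_GS − 1.05. Then 9.59 x² + x − 5.13 = 0, giving x = 0.681 V (positive root), so V_GS = 1.73 V.
I_D = (V_DD − V_GS)/R = (6.18 − 1.73) / 21.3 = 0.209 mA.

V_GS = 1.73 V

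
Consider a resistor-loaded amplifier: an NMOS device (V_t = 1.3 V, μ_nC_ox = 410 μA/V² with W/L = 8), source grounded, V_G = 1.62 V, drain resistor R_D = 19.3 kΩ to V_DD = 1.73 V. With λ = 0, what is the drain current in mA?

V_GS = V_G = 1.62 V, so V_ov = 1.62 − 1.3 = 0.32 V.
k_n = μ_nC_ox · (W/L) = 3.28 mA/V².
Assume saturation: I_D = ½ k_n V_ov² = 0.5 × 3.28 × 0.32² = 0.168 mA, giving V_DS = V_DD − I_D R_D = 1.73 − 0.168 × 19.3 = -1.51 V.
But -1.51 V < V_ov = 0.32 V, so the device is actually in triode.
In triode I_D = k_n[V_ov V_DS − ½ V_DS²] and I_D = (V_DD − V_DS)/R_D. Equating: 31.7 V_DS² − 21.26 V_DS + 1.73 = 0, giving V_DS = 0.0948 V (the root below V_ov).
I_D = (1.73 − 0.0948) / 19.3 = 0.0847 mA.

I_D = 0.0847 mA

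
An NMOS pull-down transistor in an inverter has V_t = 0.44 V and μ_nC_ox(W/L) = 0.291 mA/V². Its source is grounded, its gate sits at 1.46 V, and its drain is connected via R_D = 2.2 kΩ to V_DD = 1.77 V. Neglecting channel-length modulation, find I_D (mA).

I_D = 0.151 mA

V_GS = V_G = 1.46 V, so V_ov = 1.46 − 0.44 = 1.02 V.
Assume saturation: I_D = ½ k_n V_ov² = 0.5 × 0.291 × 1.02² = 0.151 mA, giving V_DS = V_DD − I_D R_D = 1.77 − 0.151 × 2.2 = 1.44 V.
V_DS = 1.44 V ≥ V_ov = 1.02 V, confirming saturation.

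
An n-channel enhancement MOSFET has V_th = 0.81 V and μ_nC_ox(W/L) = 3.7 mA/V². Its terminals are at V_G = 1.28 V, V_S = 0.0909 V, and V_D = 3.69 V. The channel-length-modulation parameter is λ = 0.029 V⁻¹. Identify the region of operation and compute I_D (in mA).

V_GS = V_G − V_S = 1.28 − 0.0909 = 1.19 V; V_DS = V_D − V_S = 3.69 − 0.0909 = 3.6 V.
V_ov = V_GS − V_th = 1.19 − 0.81 = 0.379 V.
Since V_DS = 3.6 V ≥ V_ov = 0.379 V, the device is in saturation.
I_D = ½ k_n V_ov² (1 + λ V_DS) = 0.5 × 3.7 × 0.379² × (1 + 0.029 × 3.6) = 0.294 mA.

Saturation; I_D = 0.294 mA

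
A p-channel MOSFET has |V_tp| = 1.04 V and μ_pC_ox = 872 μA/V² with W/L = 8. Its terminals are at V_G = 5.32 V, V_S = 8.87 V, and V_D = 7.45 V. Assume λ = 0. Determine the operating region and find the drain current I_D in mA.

Triode; I_D = 17.8 mA

V_SG = V_S − V_G = 8.87 − 5.32 = 3.55 V; V_SD = V_S − V_D = 8.87 − 7.45 = 1.42 V.
k_p = μ_pC_ox · (W/L) = 6.976 mA/V².
V_ov = V_SG − |V_tp| = 3.55 − 1.04 = 2.51 V.
Since V_SD = 1.42 V < V_ov = 2.51 V, the device is in the triode region.
I_D = k_p [V_ov · V_SD − ½ V_SD²] = 6.976 × [2.51 × 1.42 − 0.5 × 1.42²] = 17.8 mA.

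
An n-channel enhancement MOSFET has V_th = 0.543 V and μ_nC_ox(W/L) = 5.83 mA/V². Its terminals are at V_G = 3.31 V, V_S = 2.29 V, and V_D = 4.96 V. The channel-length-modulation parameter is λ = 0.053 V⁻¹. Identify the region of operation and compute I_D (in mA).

Saturation; I_D = 0.757 mA

V_GS = V_G − V_S = 3.31 − 2.29 = 1.02 V; V_DS = V_D − V_S = 4.96 − 2.29 = 2.67 V.
V_ov = V_GS − V_th = 1.02 − 0.543 = 0.477 V.
Since V_DS = 2.67 V ≥ V_ov = 0.477 V, the device is in saturation.
I_D = ½ k_n V_ov² (1 + λ V_DS) = 0.5 × 5.83 × 0.477² × (1 + 0.053 × 2.67) = 0.757 mA.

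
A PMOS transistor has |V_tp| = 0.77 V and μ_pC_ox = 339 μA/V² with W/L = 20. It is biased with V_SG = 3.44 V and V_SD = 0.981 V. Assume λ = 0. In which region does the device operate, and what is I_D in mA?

k_p = μ_pC_ox · (W/L) = 6.78 mA/V².
V_ov = V_SG − |V_tp| = 3.44 − 0.77 = 2.67 V.
Since V_SD = 0.981 V < V_ov = 2.67 V, the device is in the triode region.
I_D = k_p [V_ov · V_SD − ½ V_SD²] = 6.78 × [2.67 × 0.981 − 0.5 × 0.981²] = 14.5 mA.

Triode; I_D = 14.5 mA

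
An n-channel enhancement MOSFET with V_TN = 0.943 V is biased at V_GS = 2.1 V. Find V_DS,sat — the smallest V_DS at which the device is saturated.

The boundary between triode and saturation is V_DS = V_GS − V_TN = V_ov.
V_ov = 2.1 − 0.943 = 1.16 V.

V_DS,sat = 1.16 V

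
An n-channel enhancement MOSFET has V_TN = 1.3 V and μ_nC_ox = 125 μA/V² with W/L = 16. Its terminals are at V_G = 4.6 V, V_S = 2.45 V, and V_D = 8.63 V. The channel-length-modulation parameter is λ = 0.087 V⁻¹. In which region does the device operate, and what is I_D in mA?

V_GS = V_G − V_S = 4.6 − 2.45 = 2.15 V; V_DS = V_D − V_S = 8.63 − 2.45 = 6.18 V.
k_n = μ_nC_ox · (W/L) = 2 mA/V².
V_ov = V_GS − V_TN = 2.15 − 1.3 = 0.85 V.
Since V_DS = 6.18 V ≥ V_ov = 0.85 V, the device is in saturation.
I_D = ½ k_n V_ov² (1 + λ V_DS) = 0.5 × 2 × 0.85² × (1 + 0.087 × 6.18) = 1.11 mA.

Saturation; I_D = 1.11 mA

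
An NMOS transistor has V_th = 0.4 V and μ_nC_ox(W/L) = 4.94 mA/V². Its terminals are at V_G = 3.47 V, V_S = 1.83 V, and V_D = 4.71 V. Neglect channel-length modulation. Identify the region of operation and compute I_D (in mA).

Saturation; I_D = 3.80 mA

V_GS = V_G − V_S = 3.47 − 1.83 = 1.64 V; V_DS = V_D − V_S = 4.71 − 1.83 = 2.88 V.
V_ov = V_GS − V_th = 1.64 − 0.4 = 1.24 V.
Since V_DS = 2.88 V ≥ V_ov = 1.24 V, the device is in saturation.
I_D = ½ k_n V_ov² = 0.5 × 4.94 × 1.24² = 3.8 mA.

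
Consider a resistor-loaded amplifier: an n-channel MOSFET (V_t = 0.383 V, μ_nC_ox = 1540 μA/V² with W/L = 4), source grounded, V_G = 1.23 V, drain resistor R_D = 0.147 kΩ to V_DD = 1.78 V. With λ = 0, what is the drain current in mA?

V_GS = V_G = 1.23 V, so V_ov = 1.23 − 0.383 = 0.847 V.
k_n = μ_nC_ox · (W/L) = 6.16 mA/V².
Assume saturation: I_D = ½ k_n V_ov² = 0.5 × 6.16 × 0.847² = 2.21 mA, giving V_DS = V_DD − I_D R_D = 1.78 − 2.21 × 0.147 = 1.46 V.
V_DS = 1.46 V ≥ V_ov = 0.847 V, confirming saturation.

I_D = 2.21 mA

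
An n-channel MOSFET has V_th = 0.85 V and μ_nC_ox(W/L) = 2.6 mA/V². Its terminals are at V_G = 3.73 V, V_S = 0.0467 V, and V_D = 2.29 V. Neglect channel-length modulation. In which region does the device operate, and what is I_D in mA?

V_GS = V_G − V_S = 3.73 − 0.0467 = 3.68 V; V_DS = V_D − V_S = 2.29 − 0.0467 = 2.24 V.
V_ov = V_GS − V_th = 3.68 − 0.85 = 2.83 V.
Since V_DS = 2.24 V < V_ov = 2.83 V, the device is in the triode region.
I_D = k_n [V_ov · V_DS − ½ V_DS²] = 2.6 × [2.83 × 2.24 − 0.5 × 2.24²] = 9.98 mA.

Triode; I_D = 9.98 mA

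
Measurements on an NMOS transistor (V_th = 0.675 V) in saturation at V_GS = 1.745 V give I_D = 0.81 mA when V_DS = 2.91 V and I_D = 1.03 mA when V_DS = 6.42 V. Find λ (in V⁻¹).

With V_GS fixed, I_D ∝ (1 + λ V_DS) in saturation, so I_D2/I_D1 = (1 + λ V_DS2)/(1 + λ V_DS1).
1.03/0.81 = 1.272 = (1 + 6.42 λ)/(1 + 2.91 λ).
Solving: λ (I_D1 V_DS2 − I_D2 V_DS1) = I_D2 − I_D1, so λ = (1.03 − 0.81) / (0.81 × 6.42 − 1.03 × 2.91) = 0.22 / 2.2 = 0.0999 V⁻¹.

λ = 0.0999 V⁻¹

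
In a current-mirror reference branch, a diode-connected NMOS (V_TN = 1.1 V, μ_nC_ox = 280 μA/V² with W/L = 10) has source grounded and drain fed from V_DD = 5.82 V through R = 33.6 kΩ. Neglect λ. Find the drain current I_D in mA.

With gate tied to drain, V_GS = V_DS ≥ V_GS − V_TN, so the device is in saturation.
k_n = μ_nC_ox · (W/L) = 2.8 mA/V².
KCL at the drain: ½ k_n (V_GS − V_TN)² = (V_DD − V_GS)/R.
Let x = V_GS − 1.1. Then 47 x² + x − 4.72 = 0, giving x = 0.306 V (positive root), so V_GS = 1.41 V.
I_D = (V_DD − V_GS)/R = (5.82 − 1.41) / 33.6 = 0.131 mA.

I_D = 0.131 mA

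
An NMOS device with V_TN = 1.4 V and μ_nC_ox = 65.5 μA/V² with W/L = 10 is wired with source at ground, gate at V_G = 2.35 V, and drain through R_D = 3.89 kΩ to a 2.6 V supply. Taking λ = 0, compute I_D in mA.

V_GS = V_G = 2.35 V, so V_ov = 2.35 − 1.4 = 0.95 V.
k_n = μ_nC_ox · (W/L) = 0.655 mA/V².
Assume saturation: I_D = ½ k_n V_ov² = 0.5 × 0.655 × 0.95² = 0.296 mA, giving V_DS = V_DD − I_D R_D = 2.6 − 0.296 × 3.89 = 1.45 V.
V_DS = 1.45 V ≥ V_ov = 0.95 V, confirming saturation.

I_D = 0.296 mA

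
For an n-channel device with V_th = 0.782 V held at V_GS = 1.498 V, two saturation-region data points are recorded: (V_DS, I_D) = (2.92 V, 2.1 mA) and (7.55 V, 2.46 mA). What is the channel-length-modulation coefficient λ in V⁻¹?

λ = 0.0415 V⁻¹

With V_GS fixed, I_D ∝ (1 + λ V_DS) in saturation, so I_D2/I_D1 = (1 + λ V_DS2)/(1 + λ V_DS1).
2.46/2.1 = 1.171 = (1 + 7.55 λ)/(1 + 2.92 λ).
Solving: λ (I_D1 V_DS2 − I_D2 V_DS1) = I_D2 − I_D1, so λ = (2.46 − 2.1) / (2.1 × 7.55 − 2.46 × 2.92) = 0.36 / 8.67 = 0.0415 V⁻¹.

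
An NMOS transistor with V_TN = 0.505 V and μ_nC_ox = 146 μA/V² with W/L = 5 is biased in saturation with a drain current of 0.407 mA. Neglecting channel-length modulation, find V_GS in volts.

V_GS = 1.56 V

k_n = μ_nC_ox · (W/L) = 0.73 mA/V².
In saturation I_D = ½ k_n (V_GS − V_TN)², so V_GS − V_TN = √(2 I_D / k_n) = √(2 × 0.407 / 0.73) = 1.06 V.
V_GS = 0.505 + 1.06 = 1.56 V.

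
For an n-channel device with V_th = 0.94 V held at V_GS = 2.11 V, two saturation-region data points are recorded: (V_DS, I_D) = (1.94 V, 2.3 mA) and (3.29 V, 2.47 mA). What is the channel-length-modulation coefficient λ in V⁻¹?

With V_GS fixed, I_D ∝ (1 + λ V_DS) in saturation, so I_D2/I_D1 = (1 + λ V_DS2)/(1 + λ V_DS1).
2.47/2.3 = 1.074 = (1 + 3.29 λ)/(1 + 1.94 λ).
Solving: λ (I_D1 V_DS2 − I_D2 V_DS1) = I_D2 − I_D1, so λ = (2.47 − 2.3) / (2.3 × 3.29 − 2.47 × 1.94) = 0.17 / 2.78 = 0.0613 V⁻¹.

λ = 0.0613 V⁻¹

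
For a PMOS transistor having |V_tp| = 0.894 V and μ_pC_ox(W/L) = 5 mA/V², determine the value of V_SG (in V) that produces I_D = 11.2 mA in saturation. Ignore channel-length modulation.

In saturation I_D = ½ k_p (V_SG − |V_tp|)², so V_SG − |V_tp| = √(2 I_D / k_p) = √(2 × 11.2 / 5) = 2.12 V.
V_SG = 0.894 + 2.12 = 3.01 V.

V_SG = 3.01 V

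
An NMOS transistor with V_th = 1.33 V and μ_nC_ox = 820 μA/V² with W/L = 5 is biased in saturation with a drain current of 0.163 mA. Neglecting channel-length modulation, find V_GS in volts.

k_n = μ_nC_ox · (W/L) = 4.1 mA/V².
In saturation I_D = ½ k_n (V_GS − V_th)², so V_GS − V_th = √(2 I_D / k_n) = √(2 × 0.163 / 4.1) = 0.282 V.
V_GS = 1.33 + 0.282 = 1.61 V.

V_GS = 1.61 V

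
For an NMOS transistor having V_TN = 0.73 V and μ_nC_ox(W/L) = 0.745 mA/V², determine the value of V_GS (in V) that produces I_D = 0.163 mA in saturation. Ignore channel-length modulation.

V_GS = 1.39 V

In saturation I_D = ½ k_n (V_GS − V_TN)², so V_GS − V_TN = √(2 I_D / k_n) = √(2 × 0.163 / 0.745) = 0.662 V.
V_GS = 0.73 + 0.662 = 1.39 V.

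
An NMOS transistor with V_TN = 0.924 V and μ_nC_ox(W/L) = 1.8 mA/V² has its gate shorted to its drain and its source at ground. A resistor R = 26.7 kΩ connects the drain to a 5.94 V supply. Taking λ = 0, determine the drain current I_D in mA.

With gate tied to drain, V_GS = V_DS ≥ V_GS − V_TN, so the device is in saturation.
KCL at the drain: ½ k_n (V_GS − V_TN)² = (V_DD − V_GS)/R.
Let x = V_GS − 0.924. Then 24 x² + x − 5.016 = 0, giving x = 0.437 V (positive root), so V_GS = 1.36 V.
I_D = (V_DD − V_GS)/R = (5.94 − 1.36) / 26.7 = 0.172 mA.

I_D = 0.172 mA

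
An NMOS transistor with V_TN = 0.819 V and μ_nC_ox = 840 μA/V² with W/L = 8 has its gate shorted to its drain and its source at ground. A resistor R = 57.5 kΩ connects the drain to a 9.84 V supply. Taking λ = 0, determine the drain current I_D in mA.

With gate tied to drain, V_GS = V_DS ≥ V_GS − V_TN, so the device is in saturation.
k_n = μ_nC_ox · (W/L) = 6.72 mA/V².
KCL at the drain: ½ k_n (V_GS − V_TN)² = (V_DD − V_GS)/R.
Let x = V_GS − 0.819. Then 193 x² + x − 9.021 = 0, giving x = 0.214 V (positive root), so V_GS = 1.03 V.
I_D = (V_DD − V_GS)/R = (9.84 − 1.03) / 57.5 = 0.153 mA.

I_D = 0.153 mA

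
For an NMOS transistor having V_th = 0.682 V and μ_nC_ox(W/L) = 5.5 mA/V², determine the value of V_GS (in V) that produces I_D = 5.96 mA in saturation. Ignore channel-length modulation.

V_GS = 2.15 V

In saturation I_D = ½ k_n (V_GS − V_th)², so V_GS − V_th = √(2 I_D / k_n) = √(2 × 5.96 / 5.5) = 1.47 V.
V_GS = 0.682 + 1.47 = 2.15 V.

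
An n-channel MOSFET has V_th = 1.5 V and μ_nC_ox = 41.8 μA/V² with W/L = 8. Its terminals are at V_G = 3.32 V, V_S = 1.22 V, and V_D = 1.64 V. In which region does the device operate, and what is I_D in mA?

V_GS = V_G − V_S = 3.32 − 1.22 = 2.1 V; V_DS = V_D − V_S = 1.64 − 1.22 = 0.42 V.
k_n = μ_nC_ox · (W/L) = 0.3344 mA/V².
V_ov = V_GS − V_th = 2.1 − 1.5 = 0.6 V.
Since V_DS = 0.42 V < V_ov = 0.6 V, the device is in the triode region.
I_D = k_n [V_ov · V_DS − ½ V_DS²] = 0.3344 × [0.6 × 0.42 − 0.5 × 0.42²] = 0.0548 mA.

Triode; I_D = 0.0548 mA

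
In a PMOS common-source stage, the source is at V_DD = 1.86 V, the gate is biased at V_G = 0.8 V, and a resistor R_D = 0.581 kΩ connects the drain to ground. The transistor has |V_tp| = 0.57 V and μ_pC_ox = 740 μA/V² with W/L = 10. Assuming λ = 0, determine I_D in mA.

I_D = 0.888 mA

V_SG = V_DD − V_G = 1.86 − 0.8 = 1.06 V, so V_ov = 1.06 − 0.57 = 0.49 V.
k_p = μ_pC_ox · (W/L) = 7.4 mA/V².
Assume saturation: I_D = ½ k_p V_ov² = 0.5 × 7.4 × 0.49² = 0.888 mA, giving V_SD = V_DD − I_D R_D = 1.86 − 0.888 × 0.581 = 1.34 V.
V_SD = 1.34 V ≥ V_ov = 0.49 V, confirming saturation.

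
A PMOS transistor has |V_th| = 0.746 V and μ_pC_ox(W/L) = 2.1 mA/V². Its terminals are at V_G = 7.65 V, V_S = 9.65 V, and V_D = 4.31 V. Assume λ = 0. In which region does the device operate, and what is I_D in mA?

V_SG = V_S − V_G = 9.65 − 7.65 = 2 V; V_SD = V_S − V_D = 9.65 − 4.31 = 5.34 V.
V_ov = V_SG − |V_th| = 2 − 0.746 = 1.25 V.
Since V_SD = 5.34 V ≥ V_ov = 1.25 V, the device is in saturation.
I_D = ½ k_p V_ov² = 0.5 × 2.1 × 1.25² = 1.65 mA.

Saturation; I_D = 1.65 mA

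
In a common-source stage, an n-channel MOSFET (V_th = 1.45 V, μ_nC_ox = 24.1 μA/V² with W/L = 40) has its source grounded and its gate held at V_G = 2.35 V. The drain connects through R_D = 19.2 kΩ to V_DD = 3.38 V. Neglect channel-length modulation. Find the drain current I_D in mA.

I_D = 0.165 mA

V_GS = V_G = 2.35 V, so V_ov = 2.35 − 1.45 = 0.9 V.
k_n = μ_nC_ox · (W/L) = 0.964 mA/V².
Assume saturation: I_D = ½ k_n V_ov² = 0.5 × 0.964 × 0.9² = 0.39 mA, giving V_DS = V_DD − I_D R_D = 3.38 − 0.39 × 19.2 = -4.12 V.
But -4.12 V < V_ov = 0.9 V, so the device is actually in triode.
In triode I_D = k_n[V_ov V_DS − ½ V_DS²] and I_D = (V_DD − V_DS)/R_D. Equating: 9.25 V_DS² − 17.66 V_DS + 3.38 = 0, giving V_DS = 0.216 V (the root below V_ov).
I_D = (3.38 − 0.216) / 19.2 = 0.165 mA.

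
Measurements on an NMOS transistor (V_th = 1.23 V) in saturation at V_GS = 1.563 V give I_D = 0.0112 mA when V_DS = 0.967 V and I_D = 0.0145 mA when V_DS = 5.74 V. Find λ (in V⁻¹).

With V_GS fixed, I_D ∝ (1 + λ V_DS) in saturation, so I_D2/I_D1 = (1 + λ V_DS2)/(1 + λ V_DS1).
0.0145/0.0112 = 1.295 = (1 + 5.74 λ)/(1 + 0.967 λ).
Solving: λ (I_D1 V_DS2 − I_D2 V_DS1) = I_D2 − I_D1, so λ = (0.0145 − 0.0112) / (0.0112 × 5.74 − 0.0145 × 0.967) = 0.0033 / 0.0503 = 0.0657 V⁻¹.

λ = 0.0657 V⁻¹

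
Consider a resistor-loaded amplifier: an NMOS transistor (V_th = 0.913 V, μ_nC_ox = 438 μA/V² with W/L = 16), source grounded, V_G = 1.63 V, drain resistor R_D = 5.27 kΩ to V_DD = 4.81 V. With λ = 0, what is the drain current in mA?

V_GS = V_G = 1.63 V, so V_ov = 1.63 − 0.913 = 0.717 V.
k_n = μ_nC_ox · (W/L) = 7.008 mA/V².
Assume saturation: I_D = ½ k_n V_ov² = 0.5 × 7.008 × 0.717² = 1.8 mA, giving V_DS = V_DD − I_D R_D = 4.81 − 1.8 × 5.27 = -4.68 V.
But -4.68 V < V_ov = 0.717 V, so the device is actually in triode.
In triode I_D = k_n[V_ov V_DS − ½ V_DS²] and I_D = (V_DD − V_DS)/R_D. Equating: 18.5 V_DS² − 27.48 V_DS + 4.81 = 0, giving V_DS = 0.203 V (the root below V_ov).
I_D = (4.81 − 0.203) / 5.27 = 0.874 mA.

I_D = 0.874 mA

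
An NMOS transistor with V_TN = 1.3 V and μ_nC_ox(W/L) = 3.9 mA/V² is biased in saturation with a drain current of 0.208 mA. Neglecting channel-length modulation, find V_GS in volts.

In saturation I_D = ½ k_n (V_GS − V_TN)², so V_GS − V_TN = √(2 I_D / k_n) = √(2 × 0.208 / 3.9) = 0.327 V.
V_GS = 1.3 + 0.327 = 1.63 V.

V_GS = 1.63 V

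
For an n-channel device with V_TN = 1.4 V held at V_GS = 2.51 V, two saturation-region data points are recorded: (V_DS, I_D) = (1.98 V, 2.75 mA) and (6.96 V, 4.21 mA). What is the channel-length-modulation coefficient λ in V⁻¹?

λ = 0.135 V⁻¹

With V_GS fixed, I_D ∝ (1 + λ V_DS) in saturation, so I_D2/I_D1 = (1 + λ V_DS2)/(1 + λ V_DS1).
4.21/2.75 = 1.531 = (1 + 6.96 λ)/(1 + 1.98 λ).
Solving: λ (I_D1 V_DS2 − I_D2 V_DS1) = I_D2 − I_D1, so λ = (4.21 − 2.75) / (2.75 × 6.96 − 4.21 × 1.98) = 1.46 / 10.8 = 0.135 V⁻¹.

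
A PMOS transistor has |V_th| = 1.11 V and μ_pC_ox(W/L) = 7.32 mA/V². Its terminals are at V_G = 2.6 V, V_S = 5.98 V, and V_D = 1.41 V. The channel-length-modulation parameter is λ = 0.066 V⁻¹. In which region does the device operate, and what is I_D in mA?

Saturation; I_D = 24.5 mA

V_SG = V_S − V_G = 5.98 − 2.6 = 3.38 V; V_SD = V_S − V_D = 5.98 − 1.41 = 4.57 V.
V_ov = V_SG − |V_th| = 3.38 − 1.11 = 2.27 V.
Since V_SD = 4.57 V ≥ V_ov = 2.27 V, the device is in saturation.
I_D = ½ k_p V_ov² (1 + λ V_SD) = 0.5 × 7.32 × 2.27² × (1 + 0.066 × 4.57) = 24.5 mA.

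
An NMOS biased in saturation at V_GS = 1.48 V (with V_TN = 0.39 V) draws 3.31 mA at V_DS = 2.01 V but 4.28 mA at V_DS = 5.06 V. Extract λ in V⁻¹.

λ = 0.119 V⁻¹

With V_GS fixed, I_D ∝ (1 + λ V_DS) in saturation, so I_D2/I_D1 = (1 + λ V_DS2)/(1 + λ V_DS1).
4.28/3.31 = 1.293 = (1 + 5.06 λ)/(1 + 2.01 λ).
Solving: λ (I_D1 V_DS2 − I_D2 V_DS1) = I_D2 − I_D1, so λ = (4.28 − 3.31) / (3.31 × 5.06 − 4.28 × 2.01) = 0.97 / 8.15 = 0.119 V⁻¹.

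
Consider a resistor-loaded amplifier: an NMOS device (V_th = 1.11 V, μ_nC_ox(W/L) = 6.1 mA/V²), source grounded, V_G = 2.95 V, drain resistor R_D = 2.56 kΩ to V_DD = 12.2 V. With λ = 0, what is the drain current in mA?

V_GS = V_G = 2.95 V, so V_ov = 2.95 − 1.11 = 1.84 V.
Assume saturation: I_D = ½ k_n V_ov² = 0.5 × 6.1 × 1.84² = 10.3 mA, giving V_DS = V_DD − I_D R_D = 12.2 − 10.3 × 2.56 = -14.2 V.
But -14.2 V < V_ov = 1.84 V, so the device is actually in triode.
In triode I_D = k_n[V_ov V_DS − ½ V_DS²] and I_D = (V_DD − V_DS)/R_D. Equating: 7.81 V_DS² − 29.73 V_DS + 12.2 = 0, giving V_DS = 0.468 V (the root below V_ov).
I_D = (12.2 − 0.468) / 2.56 = 4.58 mA.

I_D = 4.58 mA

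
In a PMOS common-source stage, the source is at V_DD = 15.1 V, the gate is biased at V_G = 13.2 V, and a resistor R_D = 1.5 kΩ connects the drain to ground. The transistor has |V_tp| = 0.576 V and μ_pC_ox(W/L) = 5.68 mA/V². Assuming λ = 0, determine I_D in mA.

V_SG = V_DD − V_G = 15.1 − 13.2 = 1.9 V, so V_ov = 1.9 − 0.576 = 1.32 V.
Assume saturation: I_D = ½ k_p V_ov² = 0.5 × 5.68 × 1.32² = 4.98 mA, giving V_SD = V_DD − I_D R_D = 15.1 − 4.98 × 1.5 = 7.63 V.
V_SD = 7.63 V ≥ V_ov = 1.32 V, confirming saturation.

I_D = 4.98 mA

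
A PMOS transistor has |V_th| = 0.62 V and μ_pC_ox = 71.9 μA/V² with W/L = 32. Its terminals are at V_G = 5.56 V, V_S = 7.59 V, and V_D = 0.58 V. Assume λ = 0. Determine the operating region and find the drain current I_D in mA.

V_SG = V_S − V_G = 7.59 − 5.56 = 2.03 V; V_SD = V_S − V_D = 7.59 − 0.58 = 7.01 V.
k_p = μ_pC_ox · (W/L) = 2.301 mA/V².
V_ov = V_SG − |V_th| = 2.03 − 0.62 = 1.41 V.
Since V_SD = 7.01 V ≥ V_ov = 1.41 V, the device is in saturation.
I_D = ½ k_p V_ov² = 0.5 × 2.301 × 1.41² = 2.29 mA.

Saturation; I_D = 2.29 mA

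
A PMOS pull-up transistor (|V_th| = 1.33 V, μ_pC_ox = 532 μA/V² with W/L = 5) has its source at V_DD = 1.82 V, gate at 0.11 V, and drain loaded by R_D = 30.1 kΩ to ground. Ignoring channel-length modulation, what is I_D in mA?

I_D = 0.0584 mA

V_SG = V_DD − V_G = 1.82 − 0.11 = 1.71 V, so V_ov = 1.71 − 1.33 = 0.38 V.
k_p = μ_pC_ox · (W/L) = 2.66 mA/V².
Assume saturation: I_D = ½ k_p V_ov² = 0.5 × 2.66 × 0.38² = 0.192 mA, giving V_SD = V_DD − I_D R_D = 1.82 − 0.192 × 30.1 = -3.96 V.
But -3.96 V < V_ov = 0.38 V, so the device is actually in triode.
In triode I_D = k_p[V_ov V_SD − ½ V_SD²] and I_D = (V_DD − V_SD)/R_D. Equating: 40 V_SD² − 31.43 V_SD + 1.82 = 0, giving V_SD = 0.063 V (the root below V_ov).
I_D = (1.82 − 0.063) / 30.1 = 0.0584 mA.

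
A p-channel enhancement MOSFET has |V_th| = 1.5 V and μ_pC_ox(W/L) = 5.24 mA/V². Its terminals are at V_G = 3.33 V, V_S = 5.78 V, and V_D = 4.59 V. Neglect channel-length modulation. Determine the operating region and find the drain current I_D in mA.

Saturation; I_D = 2.36 mA

V_SG = V_S − V_G = 5.78 − 3.33 = 2.45 V; V_SD = V_S − V_D = 5.78 − 4.59 = 1.19 V.
V_ov = V_SG − |V_th| = 2.45 − 1.5 = 0.95 V.
Since V_SD = 1.19 V ≥ V_ov = 0.95 V, the device is in saturation.
I_D = ½ k_p V_ov² = 0.5 × 5.24 × 0.95² = 2.36 mA.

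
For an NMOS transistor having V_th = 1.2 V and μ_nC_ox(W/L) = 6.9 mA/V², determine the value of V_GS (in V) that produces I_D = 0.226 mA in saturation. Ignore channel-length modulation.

In saturation I_D = ½ k_n (V_GS − V_th)², so V_GS − V_th = √(2 I_D / k_n) = √(2 × 0.226 / 6.9) = 0.256 V.
V_GS = 1.2 + 0.256 = 1.46 V.

V_GS = 1.46 V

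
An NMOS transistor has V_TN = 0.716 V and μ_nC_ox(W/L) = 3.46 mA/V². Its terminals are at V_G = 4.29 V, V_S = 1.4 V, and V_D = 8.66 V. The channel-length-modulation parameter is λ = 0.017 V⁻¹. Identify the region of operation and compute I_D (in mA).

Saturation; I_D = 9.19 mA

V_GS = V_G − V_S = 4.29 − 1.4 = 2.89 V; V_DS = V_D − V_S = 8.66 − 1.4 = 7.26 V.
V_ov = V_GS − V_TN = 2.89 − 0.716 = 2.17 V.
Since V_DS = 7.26 V ≥ V_ov = 2.17 V, the device is in saturation.
I_D = ½ k_n V_ov² (1 + λ V_DS) = 0.5 × 3.46 × 2.17² × (1 + 0.017 × 7.26) = 9.19 mA.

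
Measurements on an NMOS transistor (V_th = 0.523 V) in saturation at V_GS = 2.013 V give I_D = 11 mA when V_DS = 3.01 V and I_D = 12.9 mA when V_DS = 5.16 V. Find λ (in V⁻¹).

With V_GS fixed, I_D ∝ (1 + λ V_DS) in saturation, so I_D2/I_D1 = (1 + λ V_DS2)/(1 + λ V_DS1).
12.9/11 = 1.173 = (1 + 5.16 λ)/(1 + 3.01 λ).
Solving: λ (I_D1 V_DS2 − I_D2 V_DS1) = I_D2 − I_D1, so λ = (12.9 − 11) / (11 × 5.16 − 12.9 × 3.01) = 1.9 / 17.9 = 0.106 V⁻¹.

λ = 0.106 V⁻¹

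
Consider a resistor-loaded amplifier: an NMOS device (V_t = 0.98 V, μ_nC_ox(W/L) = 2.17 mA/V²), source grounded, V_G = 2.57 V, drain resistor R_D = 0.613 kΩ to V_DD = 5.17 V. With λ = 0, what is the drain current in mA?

V_GS = V_G = 2.57 V, so V_ov = 2.57 − 0.98 = 1.59 V.
Assume saturation: I_D = ½ k_n V_ov² = 0.5 × 2.17 × 1.59² = 2.74 mA, giving V_DS = V_DD − I_D R_D = 5.17 − 2.74 × 0.613 = 3.49 V.
V_DS = 3.49 V ≥ V_ov = 1.59 V, confirming saturation.

I_D = 2.74 mA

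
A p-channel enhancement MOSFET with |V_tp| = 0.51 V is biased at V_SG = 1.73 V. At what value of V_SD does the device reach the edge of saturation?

The boundary between triode and saturation is V_SD = V_SG − |V_tp| = V_ov.
V_ov = 1.73 − 0.51 = 1.22 V.

V_SD,sat = 1.22 V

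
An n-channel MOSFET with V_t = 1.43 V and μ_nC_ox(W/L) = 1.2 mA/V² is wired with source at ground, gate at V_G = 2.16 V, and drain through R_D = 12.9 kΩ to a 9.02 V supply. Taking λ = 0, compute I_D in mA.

I_D = 0.320 mA

V_GS = V_G = 2.16 V, so V_ov = 2.16 − 1.43 = 0.73 V.
Assume saturation: I_D = ½ k_n V_ov² = 0.5 × 1.2 × 0.73² = 0.32 mA, giving V_DS = V_DD − I_D R_D = 9.02 − 0.32 × 12.9 = 4.9 V.
V_DS = 4.9 V ≥ V_ov = 0.73 V, confirming saturation.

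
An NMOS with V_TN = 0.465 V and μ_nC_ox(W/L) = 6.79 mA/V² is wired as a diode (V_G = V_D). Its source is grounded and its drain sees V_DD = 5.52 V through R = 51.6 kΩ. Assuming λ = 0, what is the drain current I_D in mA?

I_D = 0.0947 mA

With gate tied to drain, V_GS = V_DS ≥ V_GS − V_TN, so the device is in saturation.
KCL at the drain: ½ k_n (V_GS − V_TN)² = (V_DD − V_GS)/R.
Let x = V_GS − 0.465. Then 175 x² + x − 5.055 = 0, giving x = 0.167 V (positive root), so V_GS = 0.632 V.
I_D = (V_DD − V_GS)/R = (5.52 − 0.632) / 51.6 = 0.0947 mA.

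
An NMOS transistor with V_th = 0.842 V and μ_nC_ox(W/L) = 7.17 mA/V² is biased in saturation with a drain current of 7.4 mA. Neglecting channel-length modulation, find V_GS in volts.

In saturation I_D = ½ k_n (V_GS − V_th)², so V_GS − V_th = √(2 I_D / k_n) = √(2 × 7.4 / 7.17) = 1.44 V.
V_GS = 0.842 + 1.44 = 2.28 V.

V_GS = 2.28 V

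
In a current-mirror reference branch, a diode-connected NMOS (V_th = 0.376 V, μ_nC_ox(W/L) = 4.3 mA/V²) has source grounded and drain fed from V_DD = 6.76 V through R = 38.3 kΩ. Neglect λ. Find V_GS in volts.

With gate tied to drain, V_GS = V_DS ≥ V_GS − V_th, so the device is in saturation.
KCL at the drain: ½ k_n (V_GS − V_th)² = (V_DD − V_GS)/R.
Let x = V_GS − 0.376. Then 82.3 x² + x − 6.384 = 0, giving x = 0.272 V (positive root), so V_GS = 0.648 V.
I_D = (V_DD − V_GS)/R = (6.76 − 0.648) / 38.3 = 0.16 mA.

V_GS = 0.648 V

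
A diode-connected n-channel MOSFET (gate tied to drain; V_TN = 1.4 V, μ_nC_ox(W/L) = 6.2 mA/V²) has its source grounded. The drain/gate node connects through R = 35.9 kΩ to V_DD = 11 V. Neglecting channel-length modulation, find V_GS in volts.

With gate tied to drain, V_GS = V_DS ≥ V_GS − V_TN, so the device is in saturation.
KCL at the drain: ½ k_n (V_GS − V_TN)² = (V_DD − V_GS)/R.
Let x = V_GS − 1.4. Then 111 x² + x − 9.6 = 0, giving x = 0.289 V (positive root), so V_GS = 1.69 V.
I_D = (V_DD − V_GS)/R = (11 − 1.69) / 35.9 = 0.259 mA.

V_GS = 1.69 V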